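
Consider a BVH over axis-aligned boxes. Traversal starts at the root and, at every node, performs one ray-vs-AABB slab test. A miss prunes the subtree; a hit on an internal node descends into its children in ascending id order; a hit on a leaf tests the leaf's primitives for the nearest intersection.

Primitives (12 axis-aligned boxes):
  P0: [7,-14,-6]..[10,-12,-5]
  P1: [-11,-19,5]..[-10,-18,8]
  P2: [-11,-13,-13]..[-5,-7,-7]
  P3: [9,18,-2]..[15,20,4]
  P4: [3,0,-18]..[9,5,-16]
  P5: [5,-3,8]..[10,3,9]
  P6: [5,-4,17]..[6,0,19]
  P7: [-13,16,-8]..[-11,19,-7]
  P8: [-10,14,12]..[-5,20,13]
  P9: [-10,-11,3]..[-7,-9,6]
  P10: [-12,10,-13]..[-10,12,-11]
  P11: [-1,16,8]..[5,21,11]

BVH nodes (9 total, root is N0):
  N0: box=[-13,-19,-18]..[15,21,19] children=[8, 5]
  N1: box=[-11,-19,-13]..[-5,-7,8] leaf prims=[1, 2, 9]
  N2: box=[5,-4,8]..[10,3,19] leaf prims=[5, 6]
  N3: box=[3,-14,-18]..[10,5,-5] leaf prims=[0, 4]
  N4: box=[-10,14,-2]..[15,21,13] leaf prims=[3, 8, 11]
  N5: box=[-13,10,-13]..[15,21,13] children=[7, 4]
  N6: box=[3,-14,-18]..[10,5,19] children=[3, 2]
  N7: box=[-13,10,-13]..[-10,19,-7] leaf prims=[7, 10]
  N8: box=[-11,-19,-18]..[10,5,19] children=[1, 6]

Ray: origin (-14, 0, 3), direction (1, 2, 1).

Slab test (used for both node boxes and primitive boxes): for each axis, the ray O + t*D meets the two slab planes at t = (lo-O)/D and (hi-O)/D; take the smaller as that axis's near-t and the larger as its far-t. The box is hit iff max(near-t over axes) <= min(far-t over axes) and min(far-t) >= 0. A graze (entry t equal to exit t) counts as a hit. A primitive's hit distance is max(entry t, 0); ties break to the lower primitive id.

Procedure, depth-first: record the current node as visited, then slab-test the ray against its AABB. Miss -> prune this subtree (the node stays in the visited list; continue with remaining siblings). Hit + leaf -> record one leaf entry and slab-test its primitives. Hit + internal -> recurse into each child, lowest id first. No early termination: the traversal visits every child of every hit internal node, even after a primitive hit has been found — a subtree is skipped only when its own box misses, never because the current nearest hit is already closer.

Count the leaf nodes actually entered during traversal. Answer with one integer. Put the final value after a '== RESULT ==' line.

Trace the traversal:
N0 x:[1,29] y:[-19/2,21/2] z:[-21,16] -> hit [1,21/2], descend [5, 8]
  N5 x:[1,29] y:[5,21/2] z:[-16,10] -> hit [5,10], descend [4, 7]
    N4 x:[4,29] y:[7,21/2] z:[-5,10] -> hit [7,10] leaf, test {P3(miss), P8@t=9, P11(miss)}
    N7 x:[1,4] y:[5,19/2] z:[-16,-10] -> miss, prune
  N8 x:[3,24] y:[-19/2,5/2] z:[-21,16] -> miss, prune

Summary -> nodes [0, 5, 4, 7, 8]; box-tests=5; leaf-entries=1; first=P8

== RESULT ==
1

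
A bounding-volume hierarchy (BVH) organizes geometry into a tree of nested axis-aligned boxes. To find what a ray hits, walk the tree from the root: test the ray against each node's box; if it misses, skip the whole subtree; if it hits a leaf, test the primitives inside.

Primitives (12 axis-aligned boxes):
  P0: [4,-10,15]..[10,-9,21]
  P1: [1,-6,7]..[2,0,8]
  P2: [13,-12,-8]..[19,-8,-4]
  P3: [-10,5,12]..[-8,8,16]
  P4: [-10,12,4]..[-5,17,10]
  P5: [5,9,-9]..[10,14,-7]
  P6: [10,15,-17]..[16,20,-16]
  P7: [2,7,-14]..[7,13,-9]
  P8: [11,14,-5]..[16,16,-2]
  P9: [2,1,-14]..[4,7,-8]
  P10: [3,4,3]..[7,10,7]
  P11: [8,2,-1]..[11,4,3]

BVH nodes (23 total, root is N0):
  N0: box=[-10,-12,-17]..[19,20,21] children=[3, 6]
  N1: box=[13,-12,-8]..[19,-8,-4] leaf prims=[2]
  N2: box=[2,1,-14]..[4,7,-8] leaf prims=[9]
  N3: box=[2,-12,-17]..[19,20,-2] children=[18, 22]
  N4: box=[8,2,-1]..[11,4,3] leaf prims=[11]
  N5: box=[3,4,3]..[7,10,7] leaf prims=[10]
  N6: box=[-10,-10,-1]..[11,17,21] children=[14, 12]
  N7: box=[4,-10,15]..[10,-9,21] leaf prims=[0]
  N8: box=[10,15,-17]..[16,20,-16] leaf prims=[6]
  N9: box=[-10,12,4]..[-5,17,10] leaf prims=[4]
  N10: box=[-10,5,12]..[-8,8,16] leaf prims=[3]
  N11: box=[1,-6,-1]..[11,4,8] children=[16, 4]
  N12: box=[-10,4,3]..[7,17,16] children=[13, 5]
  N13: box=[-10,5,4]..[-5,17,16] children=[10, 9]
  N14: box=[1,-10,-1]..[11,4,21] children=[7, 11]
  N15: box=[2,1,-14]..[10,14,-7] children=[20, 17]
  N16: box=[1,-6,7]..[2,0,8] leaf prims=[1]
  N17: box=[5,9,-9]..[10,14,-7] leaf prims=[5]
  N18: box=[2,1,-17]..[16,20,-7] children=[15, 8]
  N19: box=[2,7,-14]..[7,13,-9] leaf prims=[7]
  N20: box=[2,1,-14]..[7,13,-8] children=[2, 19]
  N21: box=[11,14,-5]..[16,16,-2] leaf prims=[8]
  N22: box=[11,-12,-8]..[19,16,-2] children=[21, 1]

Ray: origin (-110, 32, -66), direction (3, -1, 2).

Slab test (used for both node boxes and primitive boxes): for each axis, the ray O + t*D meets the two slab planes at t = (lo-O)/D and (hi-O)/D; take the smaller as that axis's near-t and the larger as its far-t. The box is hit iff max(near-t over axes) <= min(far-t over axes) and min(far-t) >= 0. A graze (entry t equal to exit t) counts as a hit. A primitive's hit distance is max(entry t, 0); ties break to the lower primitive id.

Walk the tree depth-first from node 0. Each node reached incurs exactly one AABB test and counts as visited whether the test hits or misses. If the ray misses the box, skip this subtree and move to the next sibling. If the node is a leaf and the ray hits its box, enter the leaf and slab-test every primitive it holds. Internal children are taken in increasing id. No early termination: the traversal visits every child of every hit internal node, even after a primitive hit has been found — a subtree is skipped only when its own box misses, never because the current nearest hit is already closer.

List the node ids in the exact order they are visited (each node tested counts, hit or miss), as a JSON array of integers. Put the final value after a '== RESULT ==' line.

Trace the traversal:
N0 x:[100/3,43] y:[12,44] z:[49/2,87/2] -> hit [100/3,43], descend [3, 6]
  N3 x:[112/3,43] y:[12,44] z:[49/2,32] -> miss, prune
  N6 x:[100/3,121/3] y:[15,42] z:[65/2,87/2] -> hit [100/3,121/3], descend [12, 14]
    N12 x:[100/3,39] y:[15,28] z:[69/2,41] -> miss, prune
    N14 x:[37,121/3] y:[28,42] z:[65/2,87/2] -> hit [37,121/3], descend [7, 11]
      N7 x:[38,40] y:[41,42] z:[81/2,87/2] -> miss, prune
      N11 x:[37,121/3] y:[28,38] z:[65/2,37] -> hit [37,37], descend [4, 16]
        N4 x:[118/3,121/3] y:[28,30] z:[65/2,69/2] -> miss, prune
        N16 x:[37,112/3] y:[32,38] z:[73/2,37] -> hit [37,37] leaf, test {P1@t=37}

Summary -> nodes [0, 3, 6, 12, 14, 7, 11, 4, 16]; box-tests=9; leaf-entries=1; first=P1

== RESULT ==
[0, 3, 6, 12, 14, 7, 11, 4, 16]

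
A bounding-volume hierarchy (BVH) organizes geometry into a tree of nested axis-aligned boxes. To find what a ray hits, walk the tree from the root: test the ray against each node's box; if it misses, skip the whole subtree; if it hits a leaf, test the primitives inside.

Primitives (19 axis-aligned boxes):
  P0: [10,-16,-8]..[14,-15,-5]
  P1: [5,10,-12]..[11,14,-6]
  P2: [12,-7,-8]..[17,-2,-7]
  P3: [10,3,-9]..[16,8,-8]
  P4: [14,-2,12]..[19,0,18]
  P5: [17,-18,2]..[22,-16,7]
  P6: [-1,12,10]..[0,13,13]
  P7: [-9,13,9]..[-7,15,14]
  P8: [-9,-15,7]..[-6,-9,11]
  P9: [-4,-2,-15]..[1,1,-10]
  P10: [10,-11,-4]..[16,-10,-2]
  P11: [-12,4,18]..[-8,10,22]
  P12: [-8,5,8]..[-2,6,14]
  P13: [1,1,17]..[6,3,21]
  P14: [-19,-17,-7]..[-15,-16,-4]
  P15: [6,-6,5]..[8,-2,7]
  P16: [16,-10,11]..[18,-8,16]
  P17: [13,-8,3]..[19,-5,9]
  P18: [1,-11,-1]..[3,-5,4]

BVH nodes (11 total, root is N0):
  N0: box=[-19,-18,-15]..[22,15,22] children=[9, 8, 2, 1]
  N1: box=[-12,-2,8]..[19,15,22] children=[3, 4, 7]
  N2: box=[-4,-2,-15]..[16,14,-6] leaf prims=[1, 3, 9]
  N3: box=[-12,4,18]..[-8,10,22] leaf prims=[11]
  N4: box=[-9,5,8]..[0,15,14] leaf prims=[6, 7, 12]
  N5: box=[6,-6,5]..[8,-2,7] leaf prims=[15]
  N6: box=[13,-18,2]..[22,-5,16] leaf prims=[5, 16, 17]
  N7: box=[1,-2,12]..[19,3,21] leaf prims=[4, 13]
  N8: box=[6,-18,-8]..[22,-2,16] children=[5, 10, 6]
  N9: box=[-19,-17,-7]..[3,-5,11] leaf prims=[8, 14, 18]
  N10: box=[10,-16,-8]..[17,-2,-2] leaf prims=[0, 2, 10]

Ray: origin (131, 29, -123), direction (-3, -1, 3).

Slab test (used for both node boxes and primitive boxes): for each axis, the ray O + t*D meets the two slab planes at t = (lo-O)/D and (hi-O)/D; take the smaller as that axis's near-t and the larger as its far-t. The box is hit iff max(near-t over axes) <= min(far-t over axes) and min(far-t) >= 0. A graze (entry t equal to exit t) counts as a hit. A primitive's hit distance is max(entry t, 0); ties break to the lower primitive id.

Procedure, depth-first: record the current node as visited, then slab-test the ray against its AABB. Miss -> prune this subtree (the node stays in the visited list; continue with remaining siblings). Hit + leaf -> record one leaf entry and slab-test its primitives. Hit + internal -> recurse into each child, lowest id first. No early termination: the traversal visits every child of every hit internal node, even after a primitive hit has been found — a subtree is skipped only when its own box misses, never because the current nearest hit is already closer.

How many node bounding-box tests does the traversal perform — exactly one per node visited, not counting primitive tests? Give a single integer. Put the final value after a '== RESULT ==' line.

Trace the traversal:
N0 x:[109/3,50] y:[14,47] z:[36,145/3] -> hit [109/3,47], descend [1, 2, 8, 9]
  N1 x:[112/3,143/3] y:[14,31] z:[131/3,145/3] -> miss, prune
  N2 x:[115/3,45] y:[15,31] z:[36,39] -> miss, prune
  N8 x:[109/3,125/3] y:[31,47] z:[115/3,139/3] -> hit [115/3,125/3], descend [5, 6, 10]
    N5 x:[41,125/3] y:[31,35] z:[128/3,130/3] -> miss, prune
    N6 x:[109/3,118/3] y:[34,47] z:[125/3,139/3] -> miss, prune
    N10 x:[38,121/3] y:[31,45] z:[115/3,121/3] -> hit [115/3,121/3] leaf, test {P0(miss), P2(miss), P10@t=119/3}
  N9 x:[128/3,50] y:[34,46] z:[116/3,134/3] -> hit [128/3,134/3] leaf, test {P8(miss), P14(miss), P18(miss)}

Summary -> nodes [0, 1, 2, 8, 5, 6, 10, 9]; box-tests=8; leaf-entries=2; first=P10

== RESULT ==
8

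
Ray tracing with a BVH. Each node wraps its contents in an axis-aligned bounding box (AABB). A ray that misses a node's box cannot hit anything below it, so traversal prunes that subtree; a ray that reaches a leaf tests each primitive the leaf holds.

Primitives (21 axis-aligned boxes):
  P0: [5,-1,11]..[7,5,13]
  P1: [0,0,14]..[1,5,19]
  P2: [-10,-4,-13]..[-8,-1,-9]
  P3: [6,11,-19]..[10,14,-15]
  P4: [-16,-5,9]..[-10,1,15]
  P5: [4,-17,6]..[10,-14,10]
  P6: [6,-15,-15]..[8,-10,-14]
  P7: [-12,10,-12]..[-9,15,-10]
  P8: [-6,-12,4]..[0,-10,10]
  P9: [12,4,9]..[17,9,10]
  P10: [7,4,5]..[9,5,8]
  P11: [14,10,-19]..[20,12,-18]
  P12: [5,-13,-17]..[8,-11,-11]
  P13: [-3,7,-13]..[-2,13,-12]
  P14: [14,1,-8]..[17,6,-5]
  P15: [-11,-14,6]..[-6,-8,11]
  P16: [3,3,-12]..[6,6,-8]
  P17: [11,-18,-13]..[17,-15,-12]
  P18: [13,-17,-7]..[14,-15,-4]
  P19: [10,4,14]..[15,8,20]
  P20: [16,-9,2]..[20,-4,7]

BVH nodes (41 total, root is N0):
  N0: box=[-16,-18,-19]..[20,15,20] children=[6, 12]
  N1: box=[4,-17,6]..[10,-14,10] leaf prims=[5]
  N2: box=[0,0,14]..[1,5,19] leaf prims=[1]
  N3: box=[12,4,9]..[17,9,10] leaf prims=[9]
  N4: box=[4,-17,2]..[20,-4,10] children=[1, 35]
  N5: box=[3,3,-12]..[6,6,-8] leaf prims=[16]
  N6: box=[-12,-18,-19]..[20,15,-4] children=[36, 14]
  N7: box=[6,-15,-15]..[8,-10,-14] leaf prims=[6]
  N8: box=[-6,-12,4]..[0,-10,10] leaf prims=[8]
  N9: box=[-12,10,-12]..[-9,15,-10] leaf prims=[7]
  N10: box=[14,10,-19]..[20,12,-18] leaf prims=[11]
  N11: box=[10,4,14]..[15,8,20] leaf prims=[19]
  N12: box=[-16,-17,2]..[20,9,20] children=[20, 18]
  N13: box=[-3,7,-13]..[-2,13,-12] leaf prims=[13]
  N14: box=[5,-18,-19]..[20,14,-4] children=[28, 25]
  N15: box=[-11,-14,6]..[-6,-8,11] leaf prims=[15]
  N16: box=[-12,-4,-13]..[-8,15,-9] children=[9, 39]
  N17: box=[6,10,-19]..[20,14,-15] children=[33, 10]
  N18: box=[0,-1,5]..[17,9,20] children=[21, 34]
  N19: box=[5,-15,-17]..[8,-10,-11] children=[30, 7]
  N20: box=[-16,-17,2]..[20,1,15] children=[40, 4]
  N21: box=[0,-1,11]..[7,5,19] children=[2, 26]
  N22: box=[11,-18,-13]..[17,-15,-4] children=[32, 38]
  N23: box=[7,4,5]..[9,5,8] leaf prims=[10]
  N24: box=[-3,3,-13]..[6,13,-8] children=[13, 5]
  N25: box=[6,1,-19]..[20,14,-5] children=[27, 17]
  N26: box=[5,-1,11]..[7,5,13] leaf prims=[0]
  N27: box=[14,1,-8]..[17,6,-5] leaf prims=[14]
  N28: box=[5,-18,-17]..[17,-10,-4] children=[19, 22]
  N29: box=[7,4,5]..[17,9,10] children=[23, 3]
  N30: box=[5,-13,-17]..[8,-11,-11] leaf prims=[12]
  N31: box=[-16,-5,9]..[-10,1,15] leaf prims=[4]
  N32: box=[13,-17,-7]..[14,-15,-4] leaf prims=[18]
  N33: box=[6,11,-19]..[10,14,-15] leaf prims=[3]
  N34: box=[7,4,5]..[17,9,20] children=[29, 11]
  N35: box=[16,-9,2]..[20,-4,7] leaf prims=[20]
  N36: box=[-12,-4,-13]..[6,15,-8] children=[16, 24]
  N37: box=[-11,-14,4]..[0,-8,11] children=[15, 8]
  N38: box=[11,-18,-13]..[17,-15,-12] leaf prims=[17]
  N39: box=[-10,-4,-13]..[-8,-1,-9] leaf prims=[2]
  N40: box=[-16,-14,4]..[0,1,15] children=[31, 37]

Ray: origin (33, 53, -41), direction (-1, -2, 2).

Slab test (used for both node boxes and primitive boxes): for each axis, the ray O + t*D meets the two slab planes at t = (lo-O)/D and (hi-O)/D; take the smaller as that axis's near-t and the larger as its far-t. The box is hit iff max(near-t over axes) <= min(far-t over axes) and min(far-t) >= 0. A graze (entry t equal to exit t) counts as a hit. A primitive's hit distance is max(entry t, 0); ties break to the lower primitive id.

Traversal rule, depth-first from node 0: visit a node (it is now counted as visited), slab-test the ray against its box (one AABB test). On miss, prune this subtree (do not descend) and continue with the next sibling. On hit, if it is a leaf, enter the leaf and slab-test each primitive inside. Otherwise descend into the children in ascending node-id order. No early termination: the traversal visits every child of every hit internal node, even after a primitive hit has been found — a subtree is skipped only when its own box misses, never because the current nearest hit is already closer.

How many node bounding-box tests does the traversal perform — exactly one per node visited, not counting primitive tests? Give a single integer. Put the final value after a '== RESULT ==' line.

Walk:
N0 x:[13,49] y:[19,71/2] z:[11,61/2] -> hit [19,61/2], descend [6, 12]
  N6 x:[13,45] y:[19,71/2] z:[11,37/2] -> miss, prune
  N12 x:[13,49] y:[22,35] z:[43/2,61/2] -> hit [22,61/2], descend [18, 20]
    N18 x:[16,33] y:[22,27] z:[23,61/2] -> hit [23,27], descend [21, 34]
      N21 x:[26,33] y:[24,27] z:[26,30] -> hit [26,27], descend [2, 26]
        N2 x:[32,33] y:[24,53/2] z:[55/2,30] -> miss, prune
        N26 x:[26,28] y:[24,27] z:[26,27] -> hit [26,27] leaf, test {P0@t=26}
      N34 x:[16,26] y:[22,49/2] z:[23,61/2] -> hit [23,49/2], descend [11, 29]
        N11 x:[18,23] y:[45/2,49/2] z:[55/2,61/2] -> miss, prune
        N29 x:[16,26] y:[22,49/2] z:[23,51/2] -> hit [23,49/2], descend [3, 23]
          N3 x:[16,21] y:[22,49/2] z:[25,51/2] -> miss, prune
          N23 x:[24,26] y:[24,49/2] z:[23,49/2] -> hit [24,49/2] leaf, test {P10@t=24}
    N20 x:[13,49] y:[26,35] z:[43/2,28] -> hit [26,28], descend [4, 40]
      N4 x:[13,29] y:[57/2,35] z:[43/2,51/2] -> miss, prune
      N40 x:[33,49] y:[26,67/2] z:[45/2,28] -> miss, prune

Summary -> nodes [0, 6, 12, 18, 21, 2, 26, 34, 11, 29, 3, 23, 20, 4, 40]; box-tests=15; leaf-entries=2; first=P10

== RESULT ==
15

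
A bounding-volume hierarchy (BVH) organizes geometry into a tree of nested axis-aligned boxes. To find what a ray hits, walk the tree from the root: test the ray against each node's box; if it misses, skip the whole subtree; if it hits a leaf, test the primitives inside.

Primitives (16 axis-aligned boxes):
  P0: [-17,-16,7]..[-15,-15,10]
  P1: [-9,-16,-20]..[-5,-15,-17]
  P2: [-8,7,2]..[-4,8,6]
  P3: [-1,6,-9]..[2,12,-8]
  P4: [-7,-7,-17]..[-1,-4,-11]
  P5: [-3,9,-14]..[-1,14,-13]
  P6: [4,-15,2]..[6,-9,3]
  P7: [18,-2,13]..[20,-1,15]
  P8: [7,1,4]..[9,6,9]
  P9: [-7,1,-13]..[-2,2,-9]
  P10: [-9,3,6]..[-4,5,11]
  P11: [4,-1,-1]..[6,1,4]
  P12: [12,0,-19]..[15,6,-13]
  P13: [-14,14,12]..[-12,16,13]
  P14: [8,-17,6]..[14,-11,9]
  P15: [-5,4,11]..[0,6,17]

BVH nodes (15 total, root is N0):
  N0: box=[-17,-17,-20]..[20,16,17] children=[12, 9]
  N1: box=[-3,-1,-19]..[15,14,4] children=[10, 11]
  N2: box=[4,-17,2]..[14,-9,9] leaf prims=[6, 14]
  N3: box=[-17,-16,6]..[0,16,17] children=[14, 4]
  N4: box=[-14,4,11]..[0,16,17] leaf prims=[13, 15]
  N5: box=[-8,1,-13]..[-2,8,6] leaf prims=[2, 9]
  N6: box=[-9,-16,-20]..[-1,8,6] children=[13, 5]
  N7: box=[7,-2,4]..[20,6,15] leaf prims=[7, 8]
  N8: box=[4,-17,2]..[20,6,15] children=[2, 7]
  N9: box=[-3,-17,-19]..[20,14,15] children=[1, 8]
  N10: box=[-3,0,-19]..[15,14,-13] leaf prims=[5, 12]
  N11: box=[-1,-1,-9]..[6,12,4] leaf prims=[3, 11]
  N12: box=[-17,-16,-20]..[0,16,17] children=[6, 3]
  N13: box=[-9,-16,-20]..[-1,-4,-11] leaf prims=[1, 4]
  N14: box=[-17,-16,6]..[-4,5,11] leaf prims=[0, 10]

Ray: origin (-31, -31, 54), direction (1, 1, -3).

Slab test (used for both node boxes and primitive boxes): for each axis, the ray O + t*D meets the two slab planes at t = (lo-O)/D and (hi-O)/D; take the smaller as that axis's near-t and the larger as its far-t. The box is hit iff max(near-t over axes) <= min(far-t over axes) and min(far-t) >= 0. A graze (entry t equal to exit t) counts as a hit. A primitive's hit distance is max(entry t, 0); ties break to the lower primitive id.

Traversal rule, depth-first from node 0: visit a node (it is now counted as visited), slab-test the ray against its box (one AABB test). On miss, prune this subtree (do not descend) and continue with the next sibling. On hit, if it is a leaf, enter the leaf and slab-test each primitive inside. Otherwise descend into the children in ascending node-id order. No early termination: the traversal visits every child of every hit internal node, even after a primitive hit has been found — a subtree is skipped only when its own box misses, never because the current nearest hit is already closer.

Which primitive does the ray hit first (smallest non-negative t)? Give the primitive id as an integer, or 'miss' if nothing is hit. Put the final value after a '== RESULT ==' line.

Walk:
N0 x:[14,51] y:[14,47] z:[37/3,74/3] -> hit [14,74/3], descend [9, 12]
  N9 x:[28,51] y:[14,45] z:[13,73/3] -> miss, prune
  N12 x:[14,31] y:[15,47] z:[37/3,74/3] -> hit [15,74/3], descend [3, 6]
    N3 x:[14,31] y:[15,47] z:[37/3,16] -> hit [15,16], descend [4, 14]
      N4 x:[17,31] y:[35,47] z:[37/3,43/3] -> miss, prune
      N14 x:[14,27] y:[15,36] z:[43/3,16] -> hit [15,16] leaf, test {P0@t=15, P10(miss)}
    N6 x:[22,30] y:[15,39] z:[16,74/3] -> hit [22,74/3], descend [5, 13]
      N5 x:[23,29] y:[32,39] z:[16,67/3] -> miss, prune
      N13 x:[22,30] y:[15,27] z:[65/3,74/3] -> hit [22,74/3] leaf, test {P1(miss), P4(miss)}

9 AABB tests over nodes [0, 9, 12, 3, 4, 14, 6, 5, 13]; 2 leaves entered; closest P0.

== RESULT ==
0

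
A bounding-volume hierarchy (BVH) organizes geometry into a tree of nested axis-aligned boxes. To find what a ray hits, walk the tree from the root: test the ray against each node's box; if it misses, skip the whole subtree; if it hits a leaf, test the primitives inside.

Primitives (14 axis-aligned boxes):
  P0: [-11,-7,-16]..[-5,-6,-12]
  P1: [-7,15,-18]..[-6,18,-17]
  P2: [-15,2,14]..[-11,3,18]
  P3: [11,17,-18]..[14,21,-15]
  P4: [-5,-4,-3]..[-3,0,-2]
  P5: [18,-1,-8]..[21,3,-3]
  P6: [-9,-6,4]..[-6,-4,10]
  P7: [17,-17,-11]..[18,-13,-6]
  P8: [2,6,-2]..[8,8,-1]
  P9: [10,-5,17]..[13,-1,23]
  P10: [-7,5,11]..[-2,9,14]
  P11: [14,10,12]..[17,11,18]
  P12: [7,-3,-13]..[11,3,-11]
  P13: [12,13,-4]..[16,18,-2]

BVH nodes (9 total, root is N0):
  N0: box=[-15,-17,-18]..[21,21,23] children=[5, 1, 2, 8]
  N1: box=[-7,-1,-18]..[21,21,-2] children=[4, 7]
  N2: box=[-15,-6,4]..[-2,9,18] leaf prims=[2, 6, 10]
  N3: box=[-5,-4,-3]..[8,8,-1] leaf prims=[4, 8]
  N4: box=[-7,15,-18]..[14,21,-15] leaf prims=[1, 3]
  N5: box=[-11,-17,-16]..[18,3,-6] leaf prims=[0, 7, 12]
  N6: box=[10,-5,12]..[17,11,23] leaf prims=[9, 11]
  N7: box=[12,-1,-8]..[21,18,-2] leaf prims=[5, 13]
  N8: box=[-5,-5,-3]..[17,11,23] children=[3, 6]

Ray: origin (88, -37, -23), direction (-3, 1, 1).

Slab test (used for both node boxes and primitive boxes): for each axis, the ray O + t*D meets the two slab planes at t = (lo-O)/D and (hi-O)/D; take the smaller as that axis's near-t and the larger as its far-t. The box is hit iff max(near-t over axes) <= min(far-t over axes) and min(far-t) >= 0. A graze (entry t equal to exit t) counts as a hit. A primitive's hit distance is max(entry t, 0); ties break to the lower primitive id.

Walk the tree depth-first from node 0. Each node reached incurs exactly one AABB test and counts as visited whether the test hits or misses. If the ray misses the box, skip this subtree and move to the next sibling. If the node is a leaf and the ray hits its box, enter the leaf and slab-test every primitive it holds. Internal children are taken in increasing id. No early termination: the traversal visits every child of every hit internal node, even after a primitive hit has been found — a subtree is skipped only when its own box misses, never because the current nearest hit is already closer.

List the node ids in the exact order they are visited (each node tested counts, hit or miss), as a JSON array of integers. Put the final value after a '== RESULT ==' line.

Walk:
N0 x:[67/3,103/3] y:[20,58] z:[5,46] -> hit [67/3,103/3], descend [1, 2, 5, 8]
  N1 x:[67/3,95/3] y:[36,58] z:[5,21] -> miss, prune
  N2 x:[30,103/3] y:[31,46] z:[27,41] -> hit [31,103/3] leaf, test {P2(miss), P6@t=94/3, P10(miss)}
  N5 x:[70/3,33] y:[20,40] z:[7,17] -> miss, prune
  N8 x:[71/3,31] y:[32,48] z:[20,46] -> miss, prune

order=[0, 1, 2, 5, 8]  |boxes|=5  |leaves|=1  hit=P6

== RESULT ==
[0, 1, 2, 5, 8]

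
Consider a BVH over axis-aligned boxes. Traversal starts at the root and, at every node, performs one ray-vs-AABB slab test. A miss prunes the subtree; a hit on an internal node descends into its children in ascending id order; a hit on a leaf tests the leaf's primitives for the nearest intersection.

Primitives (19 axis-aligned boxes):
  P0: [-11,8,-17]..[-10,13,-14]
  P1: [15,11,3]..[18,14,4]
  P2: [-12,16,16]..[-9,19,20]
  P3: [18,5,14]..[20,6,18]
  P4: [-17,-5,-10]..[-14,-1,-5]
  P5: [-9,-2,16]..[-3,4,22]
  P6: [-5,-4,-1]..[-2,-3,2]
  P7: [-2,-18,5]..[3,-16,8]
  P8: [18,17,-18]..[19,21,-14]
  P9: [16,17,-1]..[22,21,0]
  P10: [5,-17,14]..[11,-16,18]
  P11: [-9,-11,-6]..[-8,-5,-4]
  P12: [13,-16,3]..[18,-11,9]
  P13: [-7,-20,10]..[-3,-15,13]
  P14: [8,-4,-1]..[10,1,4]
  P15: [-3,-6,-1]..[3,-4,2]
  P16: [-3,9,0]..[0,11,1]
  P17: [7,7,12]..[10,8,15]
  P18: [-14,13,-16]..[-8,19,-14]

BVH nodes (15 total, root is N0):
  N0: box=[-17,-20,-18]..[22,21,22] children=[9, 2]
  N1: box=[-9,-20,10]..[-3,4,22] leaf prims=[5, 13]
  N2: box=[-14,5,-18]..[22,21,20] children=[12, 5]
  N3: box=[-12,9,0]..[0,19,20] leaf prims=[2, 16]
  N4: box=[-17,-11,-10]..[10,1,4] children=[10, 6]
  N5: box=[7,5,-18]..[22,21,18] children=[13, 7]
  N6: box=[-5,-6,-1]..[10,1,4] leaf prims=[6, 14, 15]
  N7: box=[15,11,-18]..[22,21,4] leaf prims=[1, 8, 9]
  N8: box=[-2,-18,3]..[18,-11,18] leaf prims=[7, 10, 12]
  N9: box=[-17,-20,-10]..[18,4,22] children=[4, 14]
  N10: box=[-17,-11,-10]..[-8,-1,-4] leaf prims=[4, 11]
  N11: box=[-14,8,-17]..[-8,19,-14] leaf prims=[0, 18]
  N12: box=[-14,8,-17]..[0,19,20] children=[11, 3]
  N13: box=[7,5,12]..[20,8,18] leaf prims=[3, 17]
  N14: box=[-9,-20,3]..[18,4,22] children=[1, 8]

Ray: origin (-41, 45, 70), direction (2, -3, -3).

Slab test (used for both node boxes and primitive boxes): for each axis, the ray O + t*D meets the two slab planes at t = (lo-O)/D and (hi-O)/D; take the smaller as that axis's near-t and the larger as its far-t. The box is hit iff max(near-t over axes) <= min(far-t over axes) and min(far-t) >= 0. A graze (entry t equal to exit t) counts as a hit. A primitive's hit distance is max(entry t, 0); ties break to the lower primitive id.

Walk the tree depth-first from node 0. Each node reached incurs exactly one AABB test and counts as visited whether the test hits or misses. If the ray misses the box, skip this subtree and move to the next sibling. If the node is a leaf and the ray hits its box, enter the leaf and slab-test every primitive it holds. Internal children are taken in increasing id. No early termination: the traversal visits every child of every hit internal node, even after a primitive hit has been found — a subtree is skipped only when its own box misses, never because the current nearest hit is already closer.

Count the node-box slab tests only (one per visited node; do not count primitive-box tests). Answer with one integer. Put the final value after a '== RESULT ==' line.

Traverse from the root:
N0 x:[12,63/2] y:[8,65/3] z:[16,88/3] -> hit [16,65/3], descend [2, 9]
  N2 x:[27/2,63/2] y:[8,40/3] z:[50/3,88/3] -> miss, prune
  N9 x:[12,59/2] y:[41/3,65/3] z:[16,80/3] -> hit [16,65/3], descend [4, 14]
    N4 x:[12,51/2] y:[44/3,56/3] z:[22,80/3] -> miss, prune
    N14 x:[16,59/2] y:[41/3,65/3] z:[16,67/3] -> hit [16,65/3], descend [1, 8]
      N1 x:[16,19] y:[41/3,65/3] z:[16,20] -> hit [16,19] leaf, test {P5(miss), P13(miss)}
      N8 x:[39/2,59/2] y:[56/3,21] z:[52/3,67/3] -> hit [39/2,21] leaf, test {P7@t=62/3, P10(miss), P12(miss)}

Summary -> nodes [0, 2, 9, 4, 14, 1, 8]; box-tests=7; leaf-entries=2; first=P7

== RESULT ==
7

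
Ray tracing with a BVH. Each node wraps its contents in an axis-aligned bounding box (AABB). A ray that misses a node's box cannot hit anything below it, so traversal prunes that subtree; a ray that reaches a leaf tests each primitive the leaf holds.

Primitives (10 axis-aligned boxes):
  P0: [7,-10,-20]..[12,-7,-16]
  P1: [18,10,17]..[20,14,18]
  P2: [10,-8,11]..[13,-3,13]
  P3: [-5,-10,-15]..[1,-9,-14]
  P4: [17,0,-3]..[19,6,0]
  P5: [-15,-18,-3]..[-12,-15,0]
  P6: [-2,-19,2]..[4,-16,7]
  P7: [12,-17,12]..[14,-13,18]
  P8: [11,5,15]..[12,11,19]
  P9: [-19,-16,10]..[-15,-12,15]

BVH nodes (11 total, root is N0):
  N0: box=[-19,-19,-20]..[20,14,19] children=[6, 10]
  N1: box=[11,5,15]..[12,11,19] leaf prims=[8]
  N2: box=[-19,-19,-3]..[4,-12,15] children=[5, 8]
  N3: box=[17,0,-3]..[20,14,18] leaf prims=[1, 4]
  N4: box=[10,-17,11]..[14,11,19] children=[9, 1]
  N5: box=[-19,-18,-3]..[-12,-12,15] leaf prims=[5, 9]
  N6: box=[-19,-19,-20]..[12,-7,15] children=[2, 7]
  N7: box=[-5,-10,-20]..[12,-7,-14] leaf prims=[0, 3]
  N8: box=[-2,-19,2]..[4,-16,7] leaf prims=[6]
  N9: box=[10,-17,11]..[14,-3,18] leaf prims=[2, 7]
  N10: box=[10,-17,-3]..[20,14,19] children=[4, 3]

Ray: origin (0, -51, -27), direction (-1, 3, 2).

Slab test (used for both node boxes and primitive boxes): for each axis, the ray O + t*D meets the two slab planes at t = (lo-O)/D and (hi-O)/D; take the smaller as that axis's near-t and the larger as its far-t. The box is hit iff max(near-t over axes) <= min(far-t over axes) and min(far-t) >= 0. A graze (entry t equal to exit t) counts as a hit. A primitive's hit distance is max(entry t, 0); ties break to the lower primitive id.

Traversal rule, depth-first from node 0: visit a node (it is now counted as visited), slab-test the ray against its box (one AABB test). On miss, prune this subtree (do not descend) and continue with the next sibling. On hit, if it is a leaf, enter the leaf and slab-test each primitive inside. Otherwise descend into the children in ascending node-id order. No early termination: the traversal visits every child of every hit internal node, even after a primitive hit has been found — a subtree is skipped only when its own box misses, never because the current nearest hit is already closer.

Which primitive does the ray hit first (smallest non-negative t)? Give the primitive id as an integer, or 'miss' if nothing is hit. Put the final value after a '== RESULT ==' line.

Traverse from the root:
N0 x:[-20,19] y:[32/3,65/3] z:[7/2,23] -> hit [32/3,19], descend [6, 10]
  N6 x:[-12,19] y:[32/3,44/3] z:[7/2,21] -> hit [32/3,44/3], descend [2, 7]
    N2 x:[-4,19] y:[32/3,13] z:[12,21] -> hit [12,13], descend [5, 8]
      N5 x:[12,19] y:[11,13] z:[12,21] -> hit [12,13] leaf, test {P5@t=12, P9(miss)}
      N8 x:[-4,2] y:[32/3,35/3] z:[29/2,17] -> miss, prune
    N7 x:[-12,5] y:[41/3,44/3] z:[7/2,13/2] -> miss, prune
  N10 x:[-20,-10] y:[34/3,65/3] z:[12,23] -> miss, prune

7 AABB tests over nodes [0, 6, 2, 5, 8, 7, 10]; 1 leaf entered; closest P5.

== RESULT ==
5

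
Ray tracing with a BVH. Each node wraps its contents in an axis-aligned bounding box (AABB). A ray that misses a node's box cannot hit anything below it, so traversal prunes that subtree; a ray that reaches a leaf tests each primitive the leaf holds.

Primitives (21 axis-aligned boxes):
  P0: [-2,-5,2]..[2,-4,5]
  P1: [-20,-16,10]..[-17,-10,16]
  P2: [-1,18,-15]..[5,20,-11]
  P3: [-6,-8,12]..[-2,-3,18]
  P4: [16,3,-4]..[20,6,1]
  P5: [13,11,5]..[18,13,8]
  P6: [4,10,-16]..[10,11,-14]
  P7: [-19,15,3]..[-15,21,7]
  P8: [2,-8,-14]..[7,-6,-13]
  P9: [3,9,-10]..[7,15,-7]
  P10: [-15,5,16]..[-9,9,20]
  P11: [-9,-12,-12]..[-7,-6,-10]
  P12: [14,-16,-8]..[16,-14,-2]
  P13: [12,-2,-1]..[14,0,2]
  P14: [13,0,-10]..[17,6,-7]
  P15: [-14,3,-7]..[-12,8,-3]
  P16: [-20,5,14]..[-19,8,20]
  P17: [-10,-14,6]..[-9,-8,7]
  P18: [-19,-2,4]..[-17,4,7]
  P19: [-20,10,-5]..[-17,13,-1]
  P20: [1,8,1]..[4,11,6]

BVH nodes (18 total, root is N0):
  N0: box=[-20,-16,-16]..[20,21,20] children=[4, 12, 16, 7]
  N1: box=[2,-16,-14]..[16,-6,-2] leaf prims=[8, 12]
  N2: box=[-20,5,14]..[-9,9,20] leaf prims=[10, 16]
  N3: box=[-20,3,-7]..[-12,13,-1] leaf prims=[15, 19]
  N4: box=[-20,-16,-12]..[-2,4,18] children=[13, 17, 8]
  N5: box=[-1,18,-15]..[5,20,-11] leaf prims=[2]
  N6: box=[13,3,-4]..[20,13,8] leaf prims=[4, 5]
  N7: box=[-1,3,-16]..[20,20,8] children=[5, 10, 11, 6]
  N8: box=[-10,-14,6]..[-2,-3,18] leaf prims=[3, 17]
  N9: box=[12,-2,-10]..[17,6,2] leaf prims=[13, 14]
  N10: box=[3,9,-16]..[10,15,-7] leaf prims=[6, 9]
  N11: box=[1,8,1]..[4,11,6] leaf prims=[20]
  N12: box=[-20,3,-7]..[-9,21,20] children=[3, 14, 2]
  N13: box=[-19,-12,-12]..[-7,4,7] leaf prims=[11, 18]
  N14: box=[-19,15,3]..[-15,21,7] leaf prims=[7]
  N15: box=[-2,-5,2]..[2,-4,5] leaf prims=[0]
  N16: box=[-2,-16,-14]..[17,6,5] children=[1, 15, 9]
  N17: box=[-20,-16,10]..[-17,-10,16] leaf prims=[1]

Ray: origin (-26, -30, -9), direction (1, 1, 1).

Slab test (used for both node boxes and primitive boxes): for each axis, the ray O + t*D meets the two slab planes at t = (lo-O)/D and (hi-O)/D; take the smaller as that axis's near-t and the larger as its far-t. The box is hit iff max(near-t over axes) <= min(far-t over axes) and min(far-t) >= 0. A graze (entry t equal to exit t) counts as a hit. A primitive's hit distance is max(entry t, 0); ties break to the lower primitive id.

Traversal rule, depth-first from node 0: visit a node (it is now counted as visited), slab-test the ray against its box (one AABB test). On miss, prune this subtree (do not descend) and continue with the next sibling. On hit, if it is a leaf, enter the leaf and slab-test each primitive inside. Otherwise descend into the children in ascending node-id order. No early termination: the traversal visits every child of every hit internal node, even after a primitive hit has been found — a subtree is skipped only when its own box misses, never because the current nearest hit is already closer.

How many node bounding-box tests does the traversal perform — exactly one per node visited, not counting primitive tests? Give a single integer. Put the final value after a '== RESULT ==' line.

Traverse from the root:
N0 x:[6,46] y:[14,51] z:[-7,29] -> hit [14,29], descend [4, 7, 12, 16]
  N4 x:[6,24] y:[14,34] z:[-3,27] -> hit [14,24], descend [8, 13, 17]
    N8 x:[16,24] y:[16,27] z:[15,27] -> hit [16,24] leaf, test {P3@t=22, P17@t=16}
    N13 x:[7,19] y:[18,34] z:[-3,16] -> miss, prune
    N17 x:[6,9] y:[14,20] z:[19,25] -> miss, prune
  N7 x:[25,46] y:[33,50] z:[-7,17] -> miss, prune
  N12 x:[6,17] y:[33,51] z:[2,29] -> miss, prune
  N16 x:[24,43] y:[14,36] z:[-5,14] -> miss, prune

8 AABB tests over nodes [0, 4, 8, 13, 17, 7, 12, 16]; 1 leaf entered; closest P17.

== RESULT ==
8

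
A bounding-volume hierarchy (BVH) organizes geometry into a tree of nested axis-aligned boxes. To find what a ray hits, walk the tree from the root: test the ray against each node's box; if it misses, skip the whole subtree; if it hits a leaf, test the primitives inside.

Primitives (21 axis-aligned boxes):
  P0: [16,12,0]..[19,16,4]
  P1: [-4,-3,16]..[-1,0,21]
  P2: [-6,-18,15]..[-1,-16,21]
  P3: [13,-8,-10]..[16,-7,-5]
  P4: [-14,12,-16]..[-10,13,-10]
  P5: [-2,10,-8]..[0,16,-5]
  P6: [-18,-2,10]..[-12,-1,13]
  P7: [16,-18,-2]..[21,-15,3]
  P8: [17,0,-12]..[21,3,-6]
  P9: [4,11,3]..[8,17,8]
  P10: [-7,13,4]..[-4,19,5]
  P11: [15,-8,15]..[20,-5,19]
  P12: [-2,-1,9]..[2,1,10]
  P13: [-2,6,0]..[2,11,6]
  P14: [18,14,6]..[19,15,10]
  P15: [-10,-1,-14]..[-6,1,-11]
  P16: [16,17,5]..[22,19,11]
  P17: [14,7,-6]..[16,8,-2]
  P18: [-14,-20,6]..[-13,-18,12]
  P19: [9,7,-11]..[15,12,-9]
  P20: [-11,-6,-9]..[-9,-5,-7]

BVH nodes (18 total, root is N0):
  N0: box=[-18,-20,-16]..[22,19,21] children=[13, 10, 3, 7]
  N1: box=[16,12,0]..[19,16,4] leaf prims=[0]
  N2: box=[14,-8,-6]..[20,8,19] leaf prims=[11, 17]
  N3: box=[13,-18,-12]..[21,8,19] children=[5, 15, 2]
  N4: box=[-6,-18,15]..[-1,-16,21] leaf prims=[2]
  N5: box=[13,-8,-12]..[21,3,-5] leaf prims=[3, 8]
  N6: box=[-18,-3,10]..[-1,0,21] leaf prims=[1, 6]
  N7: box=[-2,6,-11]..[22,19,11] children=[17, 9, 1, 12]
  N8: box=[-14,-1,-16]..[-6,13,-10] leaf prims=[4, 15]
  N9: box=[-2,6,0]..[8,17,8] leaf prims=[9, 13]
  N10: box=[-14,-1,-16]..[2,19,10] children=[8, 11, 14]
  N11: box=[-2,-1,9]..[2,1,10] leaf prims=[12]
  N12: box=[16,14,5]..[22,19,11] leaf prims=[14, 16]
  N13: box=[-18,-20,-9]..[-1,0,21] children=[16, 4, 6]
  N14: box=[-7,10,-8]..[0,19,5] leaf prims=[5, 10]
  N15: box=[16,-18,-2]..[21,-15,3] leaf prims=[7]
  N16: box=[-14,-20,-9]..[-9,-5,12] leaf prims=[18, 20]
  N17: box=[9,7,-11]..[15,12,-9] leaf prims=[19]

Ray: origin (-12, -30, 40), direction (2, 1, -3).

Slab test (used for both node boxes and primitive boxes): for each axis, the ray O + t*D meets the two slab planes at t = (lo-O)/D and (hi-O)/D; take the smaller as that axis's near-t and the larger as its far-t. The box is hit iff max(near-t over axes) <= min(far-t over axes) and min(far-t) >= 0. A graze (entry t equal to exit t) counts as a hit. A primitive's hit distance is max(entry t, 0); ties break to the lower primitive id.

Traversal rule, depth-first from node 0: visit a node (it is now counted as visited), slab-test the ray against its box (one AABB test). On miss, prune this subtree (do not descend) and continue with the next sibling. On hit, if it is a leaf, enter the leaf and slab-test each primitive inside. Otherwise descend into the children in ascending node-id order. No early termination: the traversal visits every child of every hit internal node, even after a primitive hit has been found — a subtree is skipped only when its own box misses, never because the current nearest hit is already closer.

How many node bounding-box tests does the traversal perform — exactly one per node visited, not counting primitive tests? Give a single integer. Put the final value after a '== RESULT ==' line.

Trace the traversal:
N0 x:[-3,17] y:[10,49] z:[19/3,56/3] -> hit [10,17], descend [3, 7, 10, 13]
  N3 x:[25/2,33/2] y:[12,38] z:[7,52/3] -> hit [25/2,33/2], descend [2, 5, 15]
    N2 x:[13,16] y:[22,38] z:[7,46/3] -> miss, prune
    N5 x:[25/2,33/2] y:[22,33] z:[15,52/3] -> miss, prune
    N15 x:[14,33/2] y:[12,15] z:[37/3,14] -> hit [14,14] leaf, test {P7@t=14}
  N7 x:[5,17] y:[36,49] z:[29/3,17] -> miss, prune
  N10 x:[-1,7] y:[29,49] z:[10,56/3] -> miss, prune
  N13 x:[-3,11/2] y:[10,30] z:[19/3,49/3] -> miss, prune

Visited [0, 3, 2, 5, 15, 7, 10, 13]. Tests: 8 box, 1 leaf. Nearest: P7.

== RESULT ==
8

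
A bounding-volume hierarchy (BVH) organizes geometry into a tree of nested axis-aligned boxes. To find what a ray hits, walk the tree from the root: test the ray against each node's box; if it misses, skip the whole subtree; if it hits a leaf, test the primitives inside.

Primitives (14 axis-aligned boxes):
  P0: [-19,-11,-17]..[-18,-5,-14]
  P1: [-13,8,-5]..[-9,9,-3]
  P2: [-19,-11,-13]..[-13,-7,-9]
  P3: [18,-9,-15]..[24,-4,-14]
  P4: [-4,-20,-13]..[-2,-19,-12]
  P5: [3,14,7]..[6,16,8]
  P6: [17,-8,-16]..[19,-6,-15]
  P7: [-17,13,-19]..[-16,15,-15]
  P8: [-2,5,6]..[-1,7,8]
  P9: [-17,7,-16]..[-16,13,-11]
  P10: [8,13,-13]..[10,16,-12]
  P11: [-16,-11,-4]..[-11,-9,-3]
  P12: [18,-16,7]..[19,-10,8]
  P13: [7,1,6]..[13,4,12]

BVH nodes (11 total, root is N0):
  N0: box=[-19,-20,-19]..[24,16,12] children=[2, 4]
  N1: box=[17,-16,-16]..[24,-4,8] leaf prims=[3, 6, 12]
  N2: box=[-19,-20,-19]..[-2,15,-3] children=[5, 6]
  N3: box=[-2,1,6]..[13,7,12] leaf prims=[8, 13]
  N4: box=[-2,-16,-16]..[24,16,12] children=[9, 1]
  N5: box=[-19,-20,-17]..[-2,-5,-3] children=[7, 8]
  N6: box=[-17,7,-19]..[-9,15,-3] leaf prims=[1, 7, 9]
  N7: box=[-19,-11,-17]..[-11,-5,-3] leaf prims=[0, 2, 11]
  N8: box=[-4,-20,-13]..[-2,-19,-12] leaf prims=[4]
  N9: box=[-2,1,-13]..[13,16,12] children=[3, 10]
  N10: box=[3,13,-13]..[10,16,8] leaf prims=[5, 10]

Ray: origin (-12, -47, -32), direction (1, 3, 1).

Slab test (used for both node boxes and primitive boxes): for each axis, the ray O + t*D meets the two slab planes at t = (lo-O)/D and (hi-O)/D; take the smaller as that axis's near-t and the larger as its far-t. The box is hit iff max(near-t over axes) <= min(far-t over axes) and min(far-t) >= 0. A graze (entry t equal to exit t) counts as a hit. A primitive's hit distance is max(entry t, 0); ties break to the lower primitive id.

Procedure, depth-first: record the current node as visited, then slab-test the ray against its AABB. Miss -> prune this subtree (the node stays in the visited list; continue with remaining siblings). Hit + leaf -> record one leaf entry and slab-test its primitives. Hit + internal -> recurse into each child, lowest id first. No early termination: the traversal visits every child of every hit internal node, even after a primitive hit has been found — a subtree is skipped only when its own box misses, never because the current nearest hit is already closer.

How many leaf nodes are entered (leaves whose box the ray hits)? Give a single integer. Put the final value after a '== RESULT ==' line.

Traverse from the root:
N0 x:[-7,36] y:[9,21] z:[13,44] -> hit [13,21], descend [2, 4]
  N2 x:[-7,10] y:[9,62/3] z:[13,29] -> miss, prune
  N4 x:[10,36] y:[31/3,21] z:[16,44] -> hit [16,21], descend [1, 9]
    N1 x:[29,36] y:[31/3,43/3] z:[16,40] -> miss, prune
    N9 x:[10,25] y:[16,21] z:[19,44] -> hit [19,21], descend [3, 10]
      N3 x:[10,25] y:[16,18] z:[38,44] -> miss, prune
      N10 x:[15,22] y:[20,21] z:[19,40] -> hit [20,21] leaf, test {P5(miss), P10@t=20}

order=[0, 2, 4, 1, 9, 3, 10]  |boxes|=7  |leaves|=1  hit=P10

== RESULT ==
1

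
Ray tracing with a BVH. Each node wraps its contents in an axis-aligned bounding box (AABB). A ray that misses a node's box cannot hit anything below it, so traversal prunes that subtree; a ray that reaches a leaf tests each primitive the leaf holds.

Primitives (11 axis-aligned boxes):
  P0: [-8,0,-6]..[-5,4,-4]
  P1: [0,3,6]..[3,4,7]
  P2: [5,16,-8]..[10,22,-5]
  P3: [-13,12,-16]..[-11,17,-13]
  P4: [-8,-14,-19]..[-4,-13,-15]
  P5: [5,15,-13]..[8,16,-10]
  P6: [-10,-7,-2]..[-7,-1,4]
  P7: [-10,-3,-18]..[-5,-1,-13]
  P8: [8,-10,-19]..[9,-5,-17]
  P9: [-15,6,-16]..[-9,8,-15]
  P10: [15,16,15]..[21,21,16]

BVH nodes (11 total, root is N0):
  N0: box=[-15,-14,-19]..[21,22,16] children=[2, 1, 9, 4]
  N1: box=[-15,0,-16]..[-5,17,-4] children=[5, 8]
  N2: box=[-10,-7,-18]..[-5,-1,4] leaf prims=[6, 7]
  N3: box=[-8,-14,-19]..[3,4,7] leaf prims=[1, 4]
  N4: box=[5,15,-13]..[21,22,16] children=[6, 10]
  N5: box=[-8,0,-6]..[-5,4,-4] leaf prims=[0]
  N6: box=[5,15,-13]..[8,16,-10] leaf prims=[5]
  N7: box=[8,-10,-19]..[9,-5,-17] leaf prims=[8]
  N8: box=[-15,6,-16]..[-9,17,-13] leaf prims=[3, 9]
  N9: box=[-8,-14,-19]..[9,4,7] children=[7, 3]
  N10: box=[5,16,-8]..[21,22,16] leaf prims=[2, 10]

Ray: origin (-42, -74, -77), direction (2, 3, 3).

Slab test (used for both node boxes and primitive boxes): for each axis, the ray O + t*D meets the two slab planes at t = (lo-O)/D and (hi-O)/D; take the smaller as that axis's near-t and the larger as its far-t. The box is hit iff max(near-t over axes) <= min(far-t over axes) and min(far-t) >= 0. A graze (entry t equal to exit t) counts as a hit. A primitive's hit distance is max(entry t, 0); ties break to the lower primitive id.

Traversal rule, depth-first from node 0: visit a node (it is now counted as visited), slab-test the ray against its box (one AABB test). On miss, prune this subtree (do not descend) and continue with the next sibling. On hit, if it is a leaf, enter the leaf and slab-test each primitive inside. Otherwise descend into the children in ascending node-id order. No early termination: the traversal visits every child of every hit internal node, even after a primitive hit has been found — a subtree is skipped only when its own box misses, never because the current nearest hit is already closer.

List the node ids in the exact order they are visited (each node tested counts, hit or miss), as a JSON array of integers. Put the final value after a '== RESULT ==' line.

Trace the traversal:
N0 x:[27/2,63/2] y:[20,32] z:[58/3,31] -> hit [20,31], descend [1, 2, 4, 9]
  N1 x:[27/2,37/2] y:[74/3,91/3] z:[61/3,73/3] -> miss, prune
  N2 x:[16,37/2] y:[67/3,73/3] z:[59/3,27] -> miss, prune
  N4 x:[47/2,63/2] y:[89/3,32] z:[64/3,31] -> hit [89/3,31], descend [6, 10]
    N6 x:[47/2,25] y:[89/3,30] z:[64/3,67/3] -> miss, prune
    N10 x:[47/2,63/2] y:[30,32] z:[23,31] -> hit [30,31] leaf, test {P2(miss), P10@t=92/3}
  N9 x:[17,51/2] y:[20,26] z:[58/3,28] -> hit [20,51/2], descend [3, 7]
    N3 x:[17,45/2] y:[20,26] z:[58/3,28] -> hit [20,45/2] leaf, test {P1(miss), P4(miss)}
    N7 x:[25,51/2] y:[64/3,23] z:[58/3,20] -> miss, prune

9 AABB tests over nodes [0, 1, 2, 4, 6, 10, 9, 3, 7]; 2 leaves entered; closest P10.

== RESULT ==
[0, 1, 2, 4, 6, 10, 9, 3, 7]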